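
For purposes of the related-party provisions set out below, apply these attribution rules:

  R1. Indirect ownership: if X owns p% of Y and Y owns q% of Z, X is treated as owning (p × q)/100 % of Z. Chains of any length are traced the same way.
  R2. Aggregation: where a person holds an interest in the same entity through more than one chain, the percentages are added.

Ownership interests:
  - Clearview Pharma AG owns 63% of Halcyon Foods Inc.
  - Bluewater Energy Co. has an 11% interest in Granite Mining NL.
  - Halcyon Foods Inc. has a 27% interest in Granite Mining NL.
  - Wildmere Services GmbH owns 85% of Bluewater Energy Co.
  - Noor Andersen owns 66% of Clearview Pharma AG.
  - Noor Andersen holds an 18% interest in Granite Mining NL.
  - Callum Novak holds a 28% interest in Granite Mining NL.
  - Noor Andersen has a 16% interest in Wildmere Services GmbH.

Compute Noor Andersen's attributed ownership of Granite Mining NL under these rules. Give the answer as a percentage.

30.7226%

Chain via Clearview Pharma AG → Halcyon Foods Inc. (R1): 66% × 63% × 27% = 11.2266% of Granite Mining NL.
Chain via Wildmere Services GmbH → Bluewater Energy Co. (R1): 16% × 85% × 11% = 1.496% of Granite Mining NL.
Direct interest in Granite Mining NL: 18%.
Aggregating (R2): 11.2266% + 1.496% + 18% = 30.7226%.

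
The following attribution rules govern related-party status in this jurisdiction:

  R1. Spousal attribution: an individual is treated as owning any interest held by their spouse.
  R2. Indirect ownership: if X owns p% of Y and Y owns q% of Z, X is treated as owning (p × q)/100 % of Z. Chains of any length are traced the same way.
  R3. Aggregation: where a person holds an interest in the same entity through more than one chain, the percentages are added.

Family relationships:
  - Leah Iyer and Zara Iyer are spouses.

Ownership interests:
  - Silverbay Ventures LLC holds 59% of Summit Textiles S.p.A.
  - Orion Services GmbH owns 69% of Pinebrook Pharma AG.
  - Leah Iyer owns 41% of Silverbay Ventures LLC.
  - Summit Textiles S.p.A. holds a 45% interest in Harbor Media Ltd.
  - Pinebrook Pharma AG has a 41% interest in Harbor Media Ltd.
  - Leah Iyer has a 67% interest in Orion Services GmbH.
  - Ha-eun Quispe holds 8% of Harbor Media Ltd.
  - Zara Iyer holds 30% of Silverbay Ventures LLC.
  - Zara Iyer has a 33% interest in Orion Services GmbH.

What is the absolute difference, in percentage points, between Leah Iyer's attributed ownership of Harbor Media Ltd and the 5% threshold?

By spousal attribution (R1), Leah Iyer is treated as also owning Zara Iyer's interest in Orion Services GmbH, giving 67% + 33% = 100%.
By spousal attribution (R1), Leah Iyer is treated as also owning Zara Iyer's interest in Silverbay Ventures LLC, giving 41% + 30% = 71%.
Chain via Orion Services GmbH → Pinebrook Pharma AG (R2): 100% × 69% × 41% = 28.29% of Harbor Media Ltd.
Chain via Silverbay Ventures LLC → Summit Textiles S.p.A. (R2): 71% × 59% × 45% = 18.8505% of Harbor Media Ltd.
Aggregating (R3): 28.29% + 18.8505% = 47.1405%.
47.1405% exceeds the 5% threshold by 42.1405 percentage points.

42.1405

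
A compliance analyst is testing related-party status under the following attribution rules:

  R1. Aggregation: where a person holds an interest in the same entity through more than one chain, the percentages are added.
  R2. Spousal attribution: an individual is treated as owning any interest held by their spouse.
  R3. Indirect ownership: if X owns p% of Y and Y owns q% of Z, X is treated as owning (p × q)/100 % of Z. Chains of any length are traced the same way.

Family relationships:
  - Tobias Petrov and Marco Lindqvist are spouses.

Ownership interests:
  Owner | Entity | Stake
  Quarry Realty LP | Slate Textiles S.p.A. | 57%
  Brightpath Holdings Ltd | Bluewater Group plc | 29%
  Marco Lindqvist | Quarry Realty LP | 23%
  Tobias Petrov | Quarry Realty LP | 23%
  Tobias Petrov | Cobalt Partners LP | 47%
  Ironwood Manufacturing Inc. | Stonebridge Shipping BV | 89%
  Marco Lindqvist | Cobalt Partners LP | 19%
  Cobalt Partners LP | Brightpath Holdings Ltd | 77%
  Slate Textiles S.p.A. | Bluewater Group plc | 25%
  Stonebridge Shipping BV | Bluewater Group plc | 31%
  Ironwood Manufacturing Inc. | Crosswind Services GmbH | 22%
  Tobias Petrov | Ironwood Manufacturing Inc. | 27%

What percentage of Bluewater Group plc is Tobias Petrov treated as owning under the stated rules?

By spousal attribution (R2), Tobias Petrov is treated as also owning Marco Lindqvist's interest in Quarry Realty LP, giving 23% + 23% = 46%.
By spousal attribution (R2), Tobias Petrov is treated as also owning Marco Lindqvist's interest in Cobalt Partners LP, giving 47% + 19% = 66%.
Chain via Quarry Realty LP → Slate Textiles S.p.A. (R3): 46% × 57% × 25% = 6.555% of Bluewater Group plc.
Chain via Cobalt Partners LP → Brightpath Holdings Ltd (R3): 66% × 77% × 29% = 14.7378% of Bluewater Group plc.
Chain via Ironwood Manufacturing Inc. → Stonebridge Shipping BV (R3): 27% × 89% × 31% = 7.4493% of Bluewater Group plc.
Aggregating (R1): 6.555% + 14.7378% + 7.4493% = 28.7421%.

28.7421%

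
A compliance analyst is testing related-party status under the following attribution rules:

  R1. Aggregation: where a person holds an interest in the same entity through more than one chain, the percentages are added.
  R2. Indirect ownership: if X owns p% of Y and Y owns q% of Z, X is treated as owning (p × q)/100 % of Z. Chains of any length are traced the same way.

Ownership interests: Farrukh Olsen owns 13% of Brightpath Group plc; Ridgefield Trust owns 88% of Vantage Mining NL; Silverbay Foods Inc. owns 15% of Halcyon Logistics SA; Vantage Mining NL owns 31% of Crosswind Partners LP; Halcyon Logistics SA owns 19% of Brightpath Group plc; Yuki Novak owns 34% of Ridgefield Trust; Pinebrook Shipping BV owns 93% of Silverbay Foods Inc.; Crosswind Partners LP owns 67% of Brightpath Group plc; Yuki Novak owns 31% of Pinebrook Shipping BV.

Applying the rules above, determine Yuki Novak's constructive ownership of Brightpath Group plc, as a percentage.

7.036039%

Chain via Pinebrook Shipping BV → Silverbay Foods Inc. → Halcyon Logistics SA (R2): 31% × 93% × 15% × 19% = 0.821655% of Brightpath Group plc.
Chain via Ridgefield Trust → Vantage Mining NL → Crosswind Partners LP (R2): 34% × 88% × 31% × 67% = 6.214384% of Brightpath Group plc.
Aggregating (R1): 0.821655% + 6.214384% = 7.036039%.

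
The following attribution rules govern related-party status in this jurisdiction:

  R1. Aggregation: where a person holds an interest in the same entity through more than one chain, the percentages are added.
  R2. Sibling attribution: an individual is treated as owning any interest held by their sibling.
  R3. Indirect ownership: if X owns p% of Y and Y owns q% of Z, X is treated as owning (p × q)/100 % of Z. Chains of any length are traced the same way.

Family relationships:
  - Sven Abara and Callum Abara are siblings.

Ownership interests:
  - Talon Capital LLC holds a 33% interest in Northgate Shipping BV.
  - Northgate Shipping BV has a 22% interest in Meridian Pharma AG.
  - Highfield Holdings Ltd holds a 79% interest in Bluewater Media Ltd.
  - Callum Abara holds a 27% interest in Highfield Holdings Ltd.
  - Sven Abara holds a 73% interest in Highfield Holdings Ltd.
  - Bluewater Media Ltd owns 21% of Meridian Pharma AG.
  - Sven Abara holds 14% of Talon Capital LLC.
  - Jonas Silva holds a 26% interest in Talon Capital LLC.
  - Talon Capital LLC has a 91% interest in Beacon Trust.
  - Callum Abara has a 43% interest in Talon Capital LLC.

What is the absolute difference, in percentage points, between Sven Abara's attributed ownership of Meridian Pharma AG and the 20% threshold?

0.7282

By sibling attribution (R2), Sven Abara is treated as also owning Callum Abara's interest in Talon Capital LLC, giving 14% + 43% = 57%.
By sibling attribution (R2), Sven Abara is treated as also owning Callum Abara's interest in Highfield Holdings Ltd, giving 73% + 27% = 100%.
Chain via Talon Capital LLC → Northgate Shipping BV (R3): 57% × 33% × 22% = 4.1382% of Meridian Pharma AG.
Chain via Highfield Holdings Ltd → Bluewater Media Ltd (R3): 100% × 79% × 21% = 16.59% of Meridian Pharma AG.
Aggregating (R1): 4.1382% + 16.59% = 20.7282%.
20.7282% exceeds the 20% threshold by 0.7282 percentage points.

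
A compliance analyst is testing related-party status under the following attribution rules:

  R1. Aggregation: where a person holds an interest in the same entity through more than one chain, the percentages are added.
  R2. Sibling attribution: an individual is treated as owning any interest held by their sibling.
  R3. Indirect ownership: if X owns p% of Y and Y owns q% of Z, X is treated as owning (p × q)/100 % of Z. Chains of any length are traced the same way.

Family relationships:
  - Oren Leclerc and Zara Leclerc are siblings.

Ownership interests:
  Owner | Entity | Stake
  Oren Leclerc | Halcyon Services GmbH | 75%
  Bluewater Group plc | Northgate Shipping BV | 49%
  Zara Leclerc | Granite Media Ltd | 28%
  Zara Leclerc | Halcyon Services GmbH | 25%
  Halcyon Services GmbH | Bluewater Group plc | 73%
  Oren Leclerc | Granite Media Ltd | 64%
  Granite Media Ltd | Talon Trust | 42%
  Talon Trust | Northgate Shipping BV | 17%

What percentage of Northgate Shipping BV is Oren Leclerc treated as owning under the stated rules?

By sibling attribution (R2), Oren Leclerc is treated as also owning Zara Leclerc's interest in Halcyon Services GmbH, giving 75% + 25% = 100%.
By sibling attribution (R2), Oren Leclerc is treated as also owning Zara Leclerc's interest in Granite Media Ltd, giving 64% + 28% = 92%.
Chain via Halcyon Services GmbH → Bluewater Group plc (R3): 100% × 73% × 49% = 35.77% of Northgate Shipping BV.
Chain via Granite Media Ltd → Talon Trust (R3): 92% × 42% × 17% = 6.5688% of Northgate Shipping BV.
Aggregating (R1): 35.77% + 6.5688% = 42.3388%.

42.3388%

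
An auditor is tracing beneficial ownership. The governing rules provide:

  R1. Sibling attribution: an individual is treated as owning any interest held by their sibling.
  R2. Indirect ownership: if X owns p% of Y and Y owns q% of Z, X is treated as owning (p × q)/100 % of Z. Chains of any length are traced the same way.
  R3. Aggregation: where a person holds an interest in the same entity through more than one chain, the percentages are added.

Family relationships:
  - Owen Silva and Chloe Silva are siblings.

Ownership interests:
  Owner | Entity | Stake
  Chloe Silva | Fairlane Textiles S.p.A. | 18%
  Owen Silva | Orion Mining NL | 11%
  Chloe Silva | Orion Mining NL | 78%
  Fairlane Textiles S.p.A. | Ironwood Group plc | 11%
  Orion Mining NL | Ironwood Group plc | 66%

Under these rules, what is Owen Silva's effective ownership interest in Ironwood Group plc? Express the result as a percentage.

60.72%

By sibling attribution (R1), Owen Silva is treated as also owning Chloe Silva's interest in Orion Mining NL, giving 11% + 78% = 89%.
By sibling attribution (R1), Owen Silva is treated as owning Chloe Silva's 18% interest in Fairlane Textiles S.p.A.
Chain via Orion Mining NL (R2): 89% × 66% = 58.74% of Ironwood Group plc.
Chain via Fairlane Textiles S.p.A. (R2): 18% × 11% = 1.98% of Ironwood Group plc.
Aggregating (R3): 58.74% + 1.98% = 60.72%.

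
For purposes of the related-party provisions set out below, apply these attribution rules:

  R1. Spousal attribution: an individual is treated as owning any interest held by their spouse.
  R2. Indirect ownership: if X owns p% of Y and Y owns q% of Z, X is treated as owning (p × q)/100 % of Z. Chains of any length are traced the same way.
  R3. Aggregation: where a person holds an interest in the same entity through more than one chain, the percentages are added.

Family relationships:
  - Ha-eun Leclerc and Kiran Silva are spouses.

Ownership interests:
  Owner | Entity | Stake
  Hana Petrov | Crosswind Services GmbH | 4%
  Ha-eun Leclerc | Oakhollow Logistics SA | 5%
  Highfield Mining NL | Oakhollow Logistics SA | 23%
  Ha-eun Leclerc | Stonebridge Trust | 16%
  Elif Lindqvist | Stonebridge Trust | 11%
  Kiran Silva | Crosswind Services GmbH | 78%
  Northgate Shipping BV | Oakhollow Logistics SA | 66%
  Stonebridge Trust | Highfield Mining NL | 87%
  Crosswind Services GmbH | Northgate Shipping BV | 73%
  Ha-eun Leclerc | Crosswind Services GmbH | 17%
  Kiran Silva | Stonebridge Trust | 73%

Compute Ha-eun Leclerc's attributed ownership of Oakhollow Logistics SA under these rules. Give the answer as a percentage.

By spousal attribution (R1), Ha-eun Leclerc is treated as also owning Kiran Silva's interest in Crosswind Services GmbH, giving 17% + 78% = 95%.
By spousal attribution (R1), Ha-eun Leclerc is treated as also owning Kiran Silva's interest in Stonebridge Trust, giving 16% + 73% = 89%.
Chain via Crosswind Services GmbH → Northgate Shipping BV (R2): 95% × 73% × 66% = 45.771% of Oakhollow Logistics SA.
Chain via Stonebridge Trust → Highfield Mining NL (R2): 89% × 87% × 23% = 17.8089% of Oakhollow Logistics SA.
Direct interest in Oakhollow Logistics SA: 5%.
Aggregating (R3): 45.771% + 17.8089% + 5% = 68.5799%.

68.5799%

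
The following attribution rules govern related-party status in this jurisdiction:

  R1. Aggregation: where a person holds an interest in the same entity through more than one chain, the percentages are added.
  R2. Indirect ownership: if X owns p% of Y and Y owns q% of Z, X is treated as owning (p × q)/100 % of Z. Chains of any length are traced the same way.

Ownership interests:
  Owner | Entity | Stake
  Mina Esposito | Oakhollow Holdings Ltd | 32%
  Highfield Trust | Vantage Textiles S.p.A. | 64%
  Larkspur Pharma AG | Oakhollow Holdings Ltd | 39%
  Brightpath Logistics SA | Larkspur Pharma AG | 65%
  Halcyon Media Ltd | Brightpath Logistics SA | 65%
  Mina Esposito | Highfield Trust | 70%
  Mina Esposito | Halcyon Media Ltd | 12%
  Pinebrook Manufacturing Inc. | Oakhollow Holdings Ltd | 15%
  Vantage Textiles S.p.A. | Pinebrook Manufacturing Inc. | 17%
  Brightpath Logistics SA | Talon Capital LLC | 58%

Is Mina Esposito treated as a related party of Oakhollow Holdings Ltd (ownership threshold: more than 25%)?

Chain via Halcyon Media Ltd → Brightpath Logistics SA → Larkspur Pharma AG (R2): 12% × 65% × 65% × 39% = 1.9773% of Oakhollow Holdings Ltd.
Chain via Highfield Trust → Vantage Textiles S.p.A. → Pinebrook Manufacturing Inc. (R2): 70% × 64% × 17% × 15% = 1.1424% of Oakhollow Holdings Ltd.
Direct interest in Oakhollow Holdings Ltd: 32%.
Aggregating (R1): 1.9773% + 1.1424% + 32% = 35.1197%.
35.1197% exceeds the 25% threshold, so Mina is a related party to Oakhollow Holdings Ltd.

Yes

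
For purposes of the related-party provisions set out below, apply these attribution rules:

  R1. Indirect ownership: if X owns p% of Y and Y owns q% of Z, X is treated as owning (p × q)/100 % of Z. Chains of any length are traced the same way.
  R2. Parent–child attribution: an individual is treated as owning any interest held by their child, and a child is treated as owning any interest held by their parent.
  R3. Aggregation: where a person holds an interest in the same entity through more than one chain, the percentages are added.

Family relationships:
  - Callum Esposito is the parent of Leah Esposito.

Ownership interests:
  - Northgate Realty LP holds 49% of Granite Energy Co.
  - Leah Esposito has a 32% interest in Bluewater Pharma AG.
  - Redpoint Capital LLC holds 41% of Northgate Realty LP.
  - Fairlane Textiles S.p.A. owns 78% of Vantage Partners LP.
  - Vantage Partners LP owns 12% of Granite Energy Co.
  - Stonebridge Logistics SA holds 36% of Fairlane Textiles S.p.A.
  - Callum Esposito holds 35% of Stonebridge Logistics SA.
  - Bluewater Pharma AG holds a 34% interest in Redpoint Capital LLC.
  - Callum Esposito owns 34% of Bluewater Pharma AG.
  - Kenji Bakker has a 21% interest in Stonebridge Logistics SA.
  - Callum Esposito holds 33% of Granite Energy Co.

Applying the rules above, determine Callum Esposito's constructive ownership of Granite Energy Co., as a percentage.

By parent–child attribution (R2), Callum Esposito is treated as also owning Leah Esposito's interest in Bluewater Pharma AG, giving 34% + 32% = 66%.
Chain via Bluewater Pharma AG → Redpoint Capital LLC → Northgate Realty LP (R1): 66% × 34% × 41% × 49% = 4.508196% of Granite Energy Co.
Chain via Stonebridge Logistics SA → Fairlane Textiles S.p.A. → Vantage Partners LP (R1): 35% × 36% × 78% × 12% = 1.17936% of Granite Energy Co.
Direct interest in Granite Energy Co: 33%.
Aggregating (R3): 4.508196% + 1.17936% + 33% = 38.687556%.

38.687556%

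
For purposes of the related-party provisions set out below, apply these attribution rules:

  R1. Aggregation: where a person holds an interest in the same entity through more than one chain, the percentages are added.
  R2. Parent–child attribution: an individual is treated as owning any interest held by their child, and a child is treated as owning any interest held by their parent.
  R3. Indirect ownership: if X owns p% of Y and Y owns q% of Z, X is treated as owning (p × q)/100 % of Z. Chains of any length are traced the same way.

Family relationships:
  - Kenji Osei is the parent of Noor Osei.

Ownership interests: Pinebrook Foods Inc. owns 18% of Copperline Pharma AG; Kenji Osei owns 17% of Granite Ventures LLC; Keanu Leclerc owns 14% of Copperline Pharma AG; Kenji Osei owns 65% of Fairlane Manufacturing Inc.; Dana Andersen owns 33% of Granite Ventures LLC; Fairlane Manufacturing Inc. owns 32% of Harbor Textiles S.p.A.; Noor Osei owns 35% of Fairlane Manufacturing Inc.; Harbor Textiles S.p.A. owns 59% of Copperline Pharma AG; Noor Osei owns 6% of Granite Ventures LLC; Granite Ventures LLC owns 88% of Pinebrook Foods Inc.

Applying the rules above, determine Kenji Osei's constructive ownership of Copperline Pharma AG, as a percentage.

22.5232%

By parent–child attribution (R2), Kenji Osei is treated as also owning Noor Osei's interest in Fairlane Manufacturing Inc, giving 65% + 35% = 100%.
By parent–child attribution (R2), Kenji Osei is treated as also owning Noor Osei's interest in Granite Ventures LLC, giving 17% + 6% = 23%.
Chain via Fairlane Manufacturing Inc. → Harbor Textiles S.p.A. (R3): 100% × 32% × 59% = 18.88% of Copperline Pharma AG.
Chain via Granite Ventures LLC → Pinebrook Foods Inc. (R3): 23% × 88% × 18% = 3.6432% of Copperline Pharma AG.
Aggregating (R1): 18.88% + 3.6432% = 22.5232%.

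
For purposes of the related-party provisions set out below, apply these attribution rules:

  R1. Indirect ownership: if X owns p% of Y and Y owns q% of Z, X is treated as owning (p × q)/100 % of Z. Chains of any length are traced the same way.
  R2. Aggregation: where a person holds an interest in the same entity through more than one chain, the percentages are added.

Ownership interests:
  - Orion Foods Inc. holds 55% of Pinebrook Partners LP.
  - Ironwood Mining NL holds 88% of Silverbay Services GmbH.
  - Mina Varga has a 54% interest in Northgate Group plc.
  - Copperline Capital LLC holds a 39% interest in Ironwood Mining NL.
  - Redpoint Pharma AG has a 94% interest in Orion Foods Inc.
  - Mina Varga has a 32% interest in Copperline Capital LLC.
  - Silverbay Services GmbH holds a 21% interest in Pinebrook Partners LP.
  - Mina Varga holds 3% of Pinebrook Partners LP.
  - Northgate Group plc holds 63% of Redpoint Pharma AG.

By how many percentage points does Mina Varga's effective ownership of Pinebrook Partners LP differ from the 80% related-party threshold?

Chain via Northgate Group plc → Redpoint Pharma AG → Orion Foods Inc. (R1): 54% × 63% × 94% × 55% = 17.58834% of Pinebrook Partners LP.
Chain via Copperline Capital LLC → Ironwood Mining NL → Silverbay Services GmbH (R1): 32% × 39% × 88% × 21% = 2.306304% of Pinebrook Partners LP.
Direct interest in Pinebrook Partners LP: 3%.
Aggregating (R2): 17.58834% + 2.306304% + 3% = 22.894644%.
22.894644% falls short of the 80% threshold by 57.105356 percentage points.

57.105356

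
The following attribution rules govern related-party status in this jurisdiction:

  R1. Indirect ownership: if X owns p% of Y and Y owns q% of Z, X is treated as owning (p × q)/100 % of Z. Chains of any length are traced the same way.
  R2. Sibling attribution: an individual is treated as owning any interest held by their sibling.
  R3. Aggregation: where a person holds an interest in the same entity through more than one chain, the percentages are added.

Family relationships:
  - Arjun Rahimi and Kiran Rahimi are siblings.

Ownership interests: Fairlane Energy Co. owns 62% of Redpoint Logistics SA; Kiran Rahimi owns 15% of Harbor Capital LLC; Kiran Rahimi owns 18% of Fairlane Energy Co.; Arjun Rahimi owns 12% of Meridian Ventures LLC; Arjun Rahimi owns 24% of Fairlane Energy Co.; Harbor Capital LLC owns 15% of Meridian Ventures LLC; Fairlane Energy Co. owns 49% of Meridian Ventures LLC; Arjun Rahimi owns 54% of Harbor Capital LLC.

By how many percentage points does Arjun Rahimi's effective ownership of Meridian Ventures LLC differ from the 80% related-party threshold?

By sibling attribution (R2), Arjun Rahimi is treated as also owning Kiran Rahimi's interest in Harbor Capital LLC, giving 54% + 15% = 69%.
By sibling attribution (R2), Arjun Rahimi is treated as also owning Kiran Rahimi's interest in Fairlane Energy Co, giving 24% + 18% = 42%.
Chain via Harbor Capital LLC (R1): 69% × 15% = 10.35% of Meridian Ventures LLC.
Chain via Fairlane Energy Co. (R1): 42% × 49% = 20.58% of Meridian Ventures LLC.
Direct interest in Meridian Ventures LLC: 12%.
Aggregating (R3): 10.35% + 20.58% + 12% = 42.93%.
42.93% falls short of the 80% threshold by 37.07 percentage points.

37.07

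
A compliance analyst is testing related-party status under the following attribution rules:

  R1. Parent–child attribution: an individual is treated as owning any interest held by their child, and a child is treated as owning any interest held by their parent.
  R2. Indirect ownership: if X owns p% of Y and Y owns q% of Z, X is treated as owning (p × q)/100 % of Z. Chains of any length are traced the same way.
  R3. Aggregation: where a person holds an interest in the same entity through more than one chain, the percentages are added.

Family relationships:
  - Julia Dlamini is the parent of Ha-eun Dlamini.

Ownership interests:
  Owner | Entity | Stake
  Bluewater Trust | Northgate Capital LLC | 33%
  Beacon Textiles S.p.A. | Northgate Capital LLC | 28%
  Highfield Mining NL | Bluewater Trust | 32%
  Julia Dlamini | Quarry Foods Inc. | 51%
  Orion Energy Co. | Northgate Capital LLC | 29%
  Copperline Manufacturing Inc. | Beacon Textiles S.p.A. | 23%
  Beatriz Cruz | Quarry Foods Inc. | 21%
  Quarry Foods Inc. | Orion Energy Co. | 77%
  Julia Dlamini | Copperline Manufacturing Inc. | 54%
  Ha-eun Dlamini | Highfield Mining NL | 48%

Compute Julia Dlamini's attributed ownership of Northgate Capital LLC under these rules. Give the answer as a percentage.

19.9347%

By parent–child attribution (R1), Julia Dlamini is treated as owning Ha-eun Dlamini's 48% interest in Highfield Mining NL.
Chain via Copperline Manufacturing Inc. → Beacon Textiles S.p.A. (R2): 54% × 23% × 28% = 3.4776% of Northgate Capital LLC.
Chain via Quarry Foods Inc. → Orion Energy Co. (R2): 51% × 77% × 29% = 11.3883% of Northgate Capital LLC.
Chain via Highfield Mining NL → Bluewater Trust (R2): 48% × 32% × 33% = 5.0688% of Northgate Capital LLC.
Aggregating (R3): 3.4776% + 11.3883% + 5.0688% = 19.9347%.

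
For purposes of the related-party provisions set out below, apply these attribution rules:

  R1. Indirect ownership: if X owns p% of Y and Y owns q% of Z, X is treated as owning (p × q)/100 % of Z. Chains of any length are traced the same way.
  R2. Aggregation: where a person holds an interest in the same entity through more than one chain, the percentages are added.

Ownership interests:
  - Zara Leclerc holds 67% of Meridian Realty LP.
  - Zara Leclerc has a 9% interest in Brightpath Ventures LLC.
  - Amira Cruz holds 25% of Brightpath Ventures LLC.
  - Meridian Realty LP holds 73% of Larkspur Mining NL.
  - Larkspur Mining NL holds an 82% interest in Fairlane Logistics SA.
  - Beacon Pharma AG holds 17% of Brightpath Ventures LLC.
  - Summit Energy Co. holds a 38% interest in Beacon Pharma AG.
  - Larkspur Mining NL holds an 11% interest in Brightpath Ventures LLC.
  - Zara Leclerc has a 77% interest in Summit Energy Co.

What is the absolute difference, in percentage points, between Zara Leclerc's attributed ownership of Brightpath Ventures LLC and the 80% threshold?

60.6457

Chain via Summit Energy Co. → Beacon Pharma AG (R1): 77% × 38% × 17% = 4.9742% of Brightpath Ventures LLC.
Chain via Meridian Realty LP → Larkspur Mining NL (R1): 67% × 73% × 11% = 5.3801% of Brightpath Ventures LLC.
Direct interest in Brightpath Ventures LLC: 9%.
Aggregating (R2): 4.9742% + 5.3801% + 9% = 19.3543%.
19.3543% falls short of the 80% threshold by 60.6457 percentage points.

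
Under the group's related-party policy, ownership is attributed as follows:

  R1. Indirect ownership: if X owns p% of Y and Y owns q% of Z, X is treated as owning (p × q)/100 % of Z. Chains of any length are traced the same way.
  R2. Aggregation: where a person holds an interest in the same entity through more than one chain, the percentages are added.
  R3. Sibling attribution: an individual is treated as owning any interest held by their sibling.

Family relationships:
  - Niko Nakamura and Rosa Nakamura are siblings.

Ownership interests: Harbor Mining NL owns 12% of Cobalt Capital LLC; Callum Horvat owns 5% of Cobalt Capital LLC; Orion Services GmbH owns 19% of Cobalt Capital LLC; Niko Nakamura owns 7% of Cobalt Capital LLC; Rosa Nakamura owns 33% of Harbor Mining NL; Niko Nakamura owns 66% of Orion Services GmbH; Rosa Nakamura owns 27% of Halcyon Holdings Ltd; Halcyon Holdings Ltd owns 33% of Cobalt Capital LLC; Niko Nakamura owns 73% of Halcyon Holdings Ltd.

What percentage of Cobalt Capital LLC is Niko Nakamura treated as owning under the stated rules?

By sibling attribution (R3), Niko Nakamura is treated as also owning Rosa Nakamura's interest in Halcyon Holdings Ltd, giving 73% + 27% = 100%.
By sibling attribution (R3), Niko Nakamura is treated as owning Rosa Nakamura's 33% interest in Harbor Mining NL.
Chain via Orion Services GmbH (R1): 66% × 19% = 12.54% of Cobalt Capital LLC.
Chain via Halcyon Holdings Ltd (R1): 100% × 33% = 33% of Cobalt Capital LLC.
Direct interest in Cobalt Capital LLC: 7%.
Chain via Harbor Mining NL (R1): 33% × 12% = 3.96% of Cobalt Capital LLC.
Aggregating (R2): 12.54% + 33% + 7% + 3.96% = 56.5%.

56.5%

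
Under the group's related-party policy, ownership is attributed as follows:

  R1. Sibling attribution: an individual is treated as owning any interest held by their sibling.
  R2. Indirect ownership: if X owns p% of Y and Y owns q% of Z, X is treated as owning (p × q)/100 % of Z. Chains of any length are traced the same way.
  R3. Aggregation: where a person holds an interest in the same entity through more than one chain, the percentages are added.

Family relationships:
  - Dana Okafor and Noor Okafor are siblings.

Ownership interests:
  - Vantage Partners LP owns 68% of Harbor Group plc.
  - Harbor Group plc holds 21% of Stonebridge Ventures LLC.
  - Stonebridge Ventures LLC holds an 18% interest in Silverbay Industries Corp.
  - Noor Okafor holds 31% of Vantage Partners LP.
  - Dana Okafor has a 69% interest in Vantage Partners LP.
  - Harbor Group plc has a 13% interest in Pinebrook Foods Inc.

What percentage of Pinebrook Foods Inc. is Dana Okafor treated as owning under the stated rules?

By sibling attribution (R1), Dana Okafor is treated as also owning Noor Okafor's interest in Vantage Partners LP, giving 69% + 31% = 100%.
Chain via Vantage Partners LP → Harbor Group plc (R2): 100% × 68% × 13% = 8.84% of Pinebrook Foods Inc.

8.84%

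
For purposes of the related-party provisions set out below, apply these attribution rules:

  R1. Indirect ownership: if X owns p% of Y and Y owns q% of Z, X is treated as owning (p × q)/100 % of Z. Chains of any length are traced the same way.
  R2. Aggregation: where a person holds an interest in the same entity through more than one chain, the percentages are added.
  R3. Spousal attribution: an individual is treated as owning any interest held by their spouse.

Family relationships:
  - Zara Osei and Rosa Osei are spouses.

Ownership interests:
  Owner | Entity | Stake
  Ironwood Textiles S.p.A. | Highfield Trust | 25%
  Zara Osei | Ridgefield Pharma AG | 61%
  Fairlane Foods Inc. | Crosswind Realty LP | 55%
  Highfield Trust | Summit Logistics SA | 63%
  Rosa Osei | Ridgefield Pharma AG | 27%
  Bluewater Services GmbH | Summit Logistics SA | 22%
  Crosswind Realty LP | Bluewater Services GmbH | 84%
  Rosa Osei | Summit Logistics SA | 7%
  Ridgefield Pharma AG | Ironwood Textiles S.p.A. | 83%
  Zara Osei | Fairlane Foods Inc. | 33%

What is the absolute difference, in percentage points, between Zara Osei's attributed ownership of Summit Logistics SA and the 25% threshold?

By spousal attribution (R3), Zara Osei is treated as also owning Rosa Osei's interest in Ridgefield Pharma AG, giving 61% + 27% = 88%.
By spousal attribution (R3), Zara Osei is treated as owning Rosa Osei's 7% interest in Summit Logistics SA.
Chain via Fairlane Foods Inc. → Crosswind Realty LP → Bluewater Services GmbH (R1): 33% × 55% × 84% × 22% = 3.35412% of Summit Logistics SA.
Chain via Ridgefield Pharma AG → Ironwood Textiles S.p.A. → Highfield Trust (R1): 88% × 83% × 25% × 63% = 11.5038% of Summit Logistics SA.
Direct interest in Summit Logistics SA: 7%.
Aggregating (R2): 3.35412% + 11.5038% + 7% = 21.85792%.
21.85792% falls short of the 25% threshold by 3.14208 percentage points.

3.14208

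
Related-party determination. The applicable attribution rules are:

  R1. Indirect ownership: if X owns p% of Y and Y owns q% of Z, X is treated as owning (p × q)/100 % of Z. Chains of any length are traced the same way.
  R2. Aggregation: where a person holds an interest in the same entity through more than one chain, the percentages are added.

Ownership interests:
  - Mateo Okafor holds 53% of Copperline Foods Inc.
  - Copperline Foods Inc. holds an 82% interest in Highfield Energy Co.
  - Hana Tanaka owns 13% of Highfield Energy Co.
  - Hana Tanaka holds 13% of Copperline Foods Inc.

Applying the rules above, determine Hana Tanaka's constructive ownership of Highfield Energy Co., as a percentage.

23.66%

Chain via Copperline Foods Inc. (R1): 13% × 82% = 10.66% of Highfield Energy Co.
Direct interest in Highfield Energy Co: 13%.
Aggregating (R2): 10.66% + 13% = 23.66%.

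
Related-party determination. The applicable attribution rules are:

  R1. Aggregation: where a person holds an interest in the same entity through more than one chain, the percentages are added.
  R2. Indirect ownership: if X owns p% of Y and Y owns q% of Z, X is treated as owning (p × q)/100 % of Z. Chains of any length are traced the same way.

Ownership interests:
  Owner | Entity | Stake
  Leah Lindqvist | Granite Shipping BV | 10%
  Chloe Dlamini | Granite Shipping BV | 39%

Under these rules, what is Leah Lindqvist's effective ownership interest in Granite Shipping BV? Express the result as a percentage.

10%

Direct interest in Granite Shipping BV: 10%.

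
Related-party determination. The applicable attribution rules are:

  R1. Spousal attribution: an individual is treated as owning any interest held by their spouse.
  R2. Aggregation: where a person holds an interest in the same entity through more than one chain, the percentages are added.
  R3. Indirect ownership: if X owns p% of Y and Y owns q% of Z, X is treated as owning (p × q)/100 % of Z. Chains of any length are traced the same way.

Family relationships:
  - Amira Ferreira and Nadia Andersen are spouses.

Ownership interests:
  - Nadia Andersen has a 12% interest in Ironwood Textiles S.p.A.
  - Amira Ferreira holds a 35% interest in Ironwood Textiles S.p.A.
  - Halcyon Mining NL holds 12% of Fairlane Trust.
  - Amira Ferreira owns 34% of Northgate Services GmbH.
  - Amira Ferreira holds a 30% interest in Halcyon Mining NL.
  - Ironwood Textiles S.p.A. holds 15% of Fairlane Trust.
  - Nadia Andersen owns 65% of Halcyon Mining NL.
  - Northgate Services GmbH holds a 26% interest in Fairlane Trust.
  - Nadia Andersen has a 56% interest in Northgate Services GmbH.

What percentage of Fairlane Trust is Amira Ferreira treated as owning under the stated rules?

By spousal attribution (R1), Amira Ferreira is treated as also owning Nadia Andersen's interest in Halcyon Mining NL, giving 30% + 65% = 95%.
By spousal attribution (R1), Amira Ferreira is treated as also owning Nadia Andersen's interest in Northgate Services GmbH, giving 34% + 56% = 90%.
By spousal attribution (R1), Amira Ferreira is treated as also owning Nadia Andersen's interest in Ironwood Textiles S.p.A, giving 35% + 12% = 47%.
Chain via Halcyon Mining NL (R3): 95% × 12% = 11.4% of Fairlane Trust.
Chain via Northgate Services GmbH (R3): 90% × 26% = 23.4% of Fairlane Trust.
Chain via Ironwood Textiles S.p.A. (R3): 47% × 15% = 7.05% of Fairlane Trust.
Aggregating (R2): 11.4% + 23.4% + 7.05% = 41.85%.

41.85%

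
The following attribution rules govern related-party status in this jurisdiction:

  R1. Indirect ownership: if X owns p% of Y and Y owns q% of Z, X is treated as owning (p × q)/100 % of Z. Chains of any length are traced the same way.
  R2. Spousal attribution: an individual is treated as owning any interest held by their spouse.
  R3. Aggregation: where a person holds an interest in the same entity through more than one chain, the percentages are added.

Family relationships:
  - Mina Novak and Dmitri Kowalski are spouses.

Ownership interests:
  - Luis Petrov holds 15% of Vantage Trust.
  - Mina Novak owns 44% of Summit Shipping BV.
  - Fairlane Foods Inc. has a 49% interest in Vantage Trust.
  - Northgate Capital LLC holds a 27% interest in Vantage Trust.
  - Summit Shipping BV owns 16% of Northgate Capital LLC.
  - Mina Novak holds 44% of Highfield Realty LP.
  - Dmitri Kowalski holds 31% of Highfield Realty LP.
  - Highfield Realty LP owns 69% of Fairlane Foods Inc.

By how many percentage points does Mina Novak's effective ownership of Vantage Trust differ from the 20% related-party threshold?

7.2583

By spousal attribution (R2), Mina Novak is treated as also owning Dmitri Kowalski's interest in Highfield Realty LP, giving 44% + 31% = 75%.
Chain via Summit Shipping BV → Northgate Capital LLC (R1): 44% × 16% × 27% = 1.9008% of Vantage Trust.
Chain via Highfield Realty LP → Fairlane Foods Inc. (R1): 75% × 69% × 49% = 25.3575% of Vantage Trust.
Aggregating (R3): 1.9008% + 25.3575% = 27.2583%.
27.2583% exceeds the 20% threshold by 7.2583 percentage points.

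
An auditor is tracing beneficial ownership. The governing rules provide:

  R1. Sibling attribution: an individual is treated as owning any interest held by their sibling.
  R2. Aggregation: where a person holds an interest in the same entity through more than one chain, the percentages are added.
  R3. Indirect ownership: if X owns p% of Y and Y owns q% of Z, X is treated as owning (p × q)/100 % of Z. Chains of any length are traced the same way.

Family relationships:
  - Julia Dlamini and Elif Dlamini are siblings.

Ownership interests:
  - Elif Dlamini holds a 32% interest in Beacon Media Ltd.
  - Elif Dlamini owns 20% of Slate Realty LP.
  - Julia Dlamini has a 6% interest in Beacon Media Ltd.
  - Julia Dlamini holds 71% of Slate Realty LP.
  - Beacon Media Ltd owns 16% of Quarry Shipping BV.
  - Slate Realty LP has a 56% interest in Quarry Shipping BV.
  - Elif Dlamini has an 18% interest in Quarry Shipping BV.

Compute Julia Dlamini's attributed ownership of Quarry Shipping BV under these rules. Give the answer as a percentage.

By sibling attribution (R1), Julia Dlamini is treated as also owning Elif Dlamini's interest in Beacon Media Ltd, giving 6% + 32% = 38%.
By sibling attribution (R1), Julia Dlamini is treated as also owning Elif Dlamini's interest in Slate Realty LP, giving 71% + 20% = 91%.
By sibling attribution (R1), Julia Dlamini is treated as owning Elif Dlamini's 18% interest in Quarry Shipping BV.
Chain via Beacon Media Ltd (R3): 38% × 16% = 6.08% of Quarry Shipping BV.
Chain via Slate Realty LP (R3): 91% × 56% = 50.96% of Quarry Shipping BV.
Direct interest in Quarry Shipping BV: 18%.
Aggregating (R2): 6.08% + 50.96% + 18% = 75.04%.

75.04%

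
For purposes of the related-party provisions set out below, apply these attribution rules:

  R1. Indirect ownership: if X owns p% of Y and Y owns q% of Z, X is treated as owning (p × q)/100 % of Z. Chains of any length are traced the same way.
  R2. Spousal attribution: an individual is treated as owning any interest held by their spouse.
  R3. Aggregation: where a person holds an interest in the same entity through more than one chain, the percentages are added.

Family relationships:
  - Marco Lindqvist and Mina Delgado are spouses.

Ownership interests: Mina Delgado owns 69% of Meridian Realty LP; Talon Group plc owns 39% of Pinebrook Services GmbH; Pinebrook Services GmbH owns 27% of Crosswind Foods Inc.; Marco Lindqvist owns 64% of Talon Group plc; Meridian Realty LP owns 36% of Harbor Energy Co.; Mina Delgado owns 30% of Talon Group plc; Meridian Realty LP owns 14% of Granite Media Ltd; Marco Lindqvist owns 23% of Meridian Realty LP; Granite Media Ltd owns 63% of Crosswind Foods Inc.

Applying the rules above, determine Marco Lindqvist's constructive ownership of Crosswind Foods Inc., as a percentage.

By spousal attribution (R2), Marco Lindqvist is treated as also owning Mina Delgado's interest in Talon Group plc, giving 64% + 30% = 94%.
By spousal attribution (R2), Marco Lindqvist is treated as also owning Mina Delgado's interest in Meridian Realty LP, giving 23% + 69% = 92%.
Chain via Talon Group plc → Pinebrook Services GmbH (R1): 94% × 39% × 27% = 9.8982% of Crosswind Foods Inc.
Chain via Meridian Realty LP → Granite Media Ltd (R1): 92% × 14% × 63% = 8.1144% of Crosswind Foods Inc.
Aggregating (R3): 9.8982% + 8.1144% = 18.0126%.

18.0126%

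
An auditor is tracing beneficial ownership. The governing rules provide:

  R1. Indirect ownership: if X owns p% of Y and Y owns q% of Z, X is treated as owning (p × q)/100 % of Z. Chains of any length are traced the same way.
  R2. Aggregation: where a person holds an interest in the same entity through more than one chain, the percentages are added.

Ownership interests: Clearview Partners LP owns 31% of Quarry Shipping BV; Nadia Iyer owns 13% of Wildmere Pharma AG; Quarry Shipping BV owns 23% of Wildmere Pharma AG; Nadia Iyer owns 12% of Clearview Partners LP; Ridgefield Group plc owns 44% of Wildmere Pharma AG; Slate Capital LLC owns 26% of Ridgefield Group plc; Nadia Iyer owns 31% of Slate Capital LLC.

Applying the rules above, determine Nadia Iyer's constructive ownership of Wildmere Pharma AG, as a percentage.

17.402%

Chain via Slate Capital LLC → Ridgefield Group plc (R1): 31% × 26% × 44% = 3.5464% of Wildmere Pharma AG.
Chain via Clearview Partners LP → Quarry Shipping BV (R1): 12% × 31% × 23% = 0.8556% of Wildmere Pharma AG.
Direct interest in Wildmere Pharma AG: 13%.
Aggregating (R2): 3.5464% + 0.8556% + 13% = 17.402%.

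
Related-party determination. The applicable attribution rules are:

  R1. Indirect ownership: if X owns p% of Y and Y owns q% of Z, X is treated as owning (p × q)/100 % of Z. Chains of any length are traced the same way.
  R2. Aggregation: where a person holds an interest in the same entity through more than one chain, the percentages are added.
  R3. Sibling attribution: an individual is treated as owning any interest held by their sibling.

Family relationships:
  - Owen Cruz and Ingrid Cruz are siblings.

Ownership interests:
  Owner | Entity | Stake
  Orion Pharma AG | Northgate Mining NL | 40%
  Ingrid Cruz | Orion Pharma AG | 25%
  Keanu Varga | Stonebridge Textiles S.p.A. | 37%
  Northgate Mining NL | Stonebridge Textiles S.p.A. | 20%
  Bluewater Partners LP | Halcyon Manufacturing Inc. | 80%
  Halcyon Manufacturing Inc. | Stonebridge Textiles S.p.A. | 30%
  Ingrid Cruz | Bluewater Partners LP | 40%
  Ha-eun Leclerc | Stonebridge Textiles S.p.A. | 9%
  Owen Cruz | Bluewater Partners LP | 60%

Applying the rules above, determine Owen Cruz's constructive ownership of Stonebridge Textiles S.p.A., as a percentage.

26%

By sibling attribution (R3), Owen Cruz is treated as also owning Ingrid Cruz's interest in Bluewater Partners LP, giving 60% + 40% = 100%.
By sibling attribution (R3), Owen Cruz is treated as owning Ingrid Cruz's 25% interest in Orion Pharma AG.
Chain via Bluewater Partners LP → Halcyon Manufacturing Inc. (R1): 100% × 80% × 30% = 24% of Stonebridge Textiles S.p.A.
Chain via Orion Pharma AG → Northgate Mining NL (R1): 25% × 40% × 20% = 2% of Stonebridge Textiles S.p.A.
Aggregating (R2): 24% + 2% = 26%.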